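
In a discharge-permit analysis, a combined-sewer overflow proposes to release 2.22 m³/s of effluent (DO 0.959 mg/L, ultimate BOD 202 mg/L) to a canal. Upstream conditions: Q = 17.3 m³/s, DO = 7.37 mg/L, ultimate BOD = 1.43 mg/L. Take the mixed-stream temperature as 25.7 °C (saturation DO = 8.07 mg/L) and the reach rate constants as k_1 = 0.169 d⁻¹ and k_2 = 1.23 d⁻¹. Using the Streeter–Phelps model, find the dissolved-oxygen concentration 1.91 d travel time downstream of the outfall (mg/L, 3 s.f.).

Mixed DO = (17.3×7.37 + 2.22×0.959)/(17.3+2.22) = 129.6/19.52 = 6.641 mg/L.
Mixed L₀ = (17.3×1.43 + 2.22×202)/(19.52) = 473.2/19.52 = 24.24 mg/L.
Initial deficit D₀ = C_s − DO₀ = 8.07 − 6.641 = 1.429 mg/L.
D(1.91) = [0.169×24.24/(1.23−0.169)](e^(−0.169×1.91) − e^(−1.23×1.91)) + 1.429 e^(−1.23×1.91)
= 3.861 × (0.7241 − 0.09544) + 1.429 × 0.09544 = 2.564 mg/L.
DO = 8.07 − 2.564 = 5.506 mg/L.

DO ≈ 5.51 mg/L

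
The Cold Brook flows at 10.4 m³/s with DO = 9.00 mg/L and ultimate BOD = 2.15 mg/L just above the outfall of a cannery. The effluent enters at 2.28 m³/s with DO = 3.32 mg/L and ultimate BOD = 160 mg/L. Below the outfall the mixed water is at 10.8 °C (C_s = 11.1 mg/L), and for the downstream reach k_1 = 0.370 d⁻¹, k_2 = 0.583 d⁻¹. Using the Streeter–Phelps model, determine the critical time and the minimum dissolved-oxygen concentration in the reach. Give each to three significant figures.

Mixed DO = (10.4×9.00 + 2.28×3.32)/(10.4+2.28) = 101.2/12.68 = 7.979 mg/L.
Mixed L₀ = (10.4×2.15 + 2.28×160)/(12.68) = 387.2/12.68 = 30.53 mg/L.
Initial deficit D₀ = C_s − DO₀ = 11.1 − 7.979 = 3.121 mg/L.
t_c = (1/0.2130) ln[(0.583/0.370)(1 − 3.121×0.2130/(0.370×30.53))] = 4.695 × ln(1.483) = 1.850 d.
D_c = (0.370/0.583) × 30.53 × e^(−0.370×1.850) = 0.6346 × 30.53 × 0.5044 = 9.773 mg/L.
Minimum DO = 11.1 − 9.773 = 1.327 mg/L.

t_c ≈ 1.85 d; minimum DO ≈ 1.33 mg/L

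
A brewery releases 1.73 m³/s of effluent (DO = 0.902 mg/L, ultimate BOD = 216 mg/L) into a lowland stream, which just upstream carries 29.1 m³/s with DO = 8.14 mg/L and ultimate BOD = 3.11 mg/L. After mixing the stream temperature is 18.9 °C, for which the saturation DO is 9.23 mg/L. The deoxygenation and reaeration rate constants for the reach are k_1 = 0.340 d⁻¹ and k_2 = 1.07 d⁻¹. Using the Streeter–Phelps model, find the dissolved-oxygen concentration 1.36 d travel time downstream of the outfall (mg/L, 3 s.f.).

Mixed DO = (29.1×8.14 + 1.73×0.902)/(29.1+1.73) = 238.4/30.83 = 7.734 mg/L.
Mixed L₀ = (29.1×3.11 + 1.73×216)/(30.83) = 464.2/30.83 = 15.06 mg/L.
Initial deficit D₀ = C_s − DO₀ = 9.23 − 7.734 = 1.496 mg/L.
D(1.36) = [0.340×15.06/(1.07−0.340)](e^(−0.340×1.36) − e^(−1.07×1.36)) + 1.496 e^(−1.07×1.36)
= 7.012 × (0.6298 − 0.2334) + 1.496 × 0.2334 = 3.129 mg/L.
DO = 9.23 − 3.129 = 6.101 mg/L.

DO ≈ 6.10 mg/L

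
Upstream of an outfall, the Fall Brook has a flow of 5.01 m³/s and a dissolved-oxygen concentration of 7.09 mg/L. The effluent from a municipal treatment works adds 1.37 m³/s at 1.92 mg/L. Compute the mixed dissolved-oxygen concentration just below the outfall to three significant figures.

5.98 mg/L

Flow-weighted mixing: C = (Q_r C_r + Q_w C_w)/(Q_r + Q_w)
= (5.01×7.09 + 1.37×1.92)/(5.01 + 1.37) = 38.15/6.380 = 5.980 mg/L.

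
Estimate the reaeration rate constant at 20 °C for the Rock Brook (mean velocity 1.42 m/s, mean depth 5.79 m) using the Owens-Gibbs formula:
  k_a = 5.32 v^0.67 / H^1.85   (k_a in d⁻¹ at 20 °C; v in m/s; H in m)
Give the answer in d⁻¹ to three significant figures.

k_a ≈ 0.261 d⁻¹

k_a = 5.32 × 1.42^0.67 / 5.79^1.85 = 5.32 × 1.265 / 25.76 = 0.2612 d⁻¹.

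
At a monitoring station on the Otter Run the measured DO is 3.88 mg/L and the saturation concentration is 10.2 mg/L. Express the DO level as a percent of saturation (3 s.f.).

38.0 % saturation

% saturation = C/C_s × 100 = 3.88/10.2 × 100 = 38.0 %.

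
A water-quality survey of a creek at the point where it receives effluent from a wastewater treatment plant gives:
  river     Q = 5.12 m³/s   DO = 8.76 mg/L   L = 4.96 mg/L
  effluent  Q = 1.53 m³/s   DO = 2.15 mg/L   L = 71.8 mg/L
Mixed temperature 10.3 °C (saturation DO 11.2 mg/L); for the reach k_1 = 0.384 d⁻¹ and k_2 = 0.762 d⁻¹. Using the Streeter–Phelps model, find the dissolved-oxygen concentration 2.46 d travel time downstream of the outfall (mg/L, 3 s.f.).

Mixed DO = (5.12×8.76 + 1.53×2.15)/(5.12+1.53) = 48.14/6.650 = 7.239 mg/L.
Mixed L₀ = (5.12×4.96 + 1.53×71.8)/(6.650) = 135.2/6.650 = 20.34 mg/L.
Initial deficit D₀ = C_s − DO₀ = 11.2 − 7.239 = 3.961 mg/L.
D(2.46) = [0.384×20.34/(0.762−0.384)](e^(−0.384×2.46) − e^(−0.762×2.46)) + 3.961 e^(−0.762×2.46)
= 20.66 × (0.3888 − 0.1534) + 3.961 × 0.1534 = 5.471 mg/L.
DO = 11.2 − 5.471 = 5.729 mg/L.

DO ≈ 5.73 mg/L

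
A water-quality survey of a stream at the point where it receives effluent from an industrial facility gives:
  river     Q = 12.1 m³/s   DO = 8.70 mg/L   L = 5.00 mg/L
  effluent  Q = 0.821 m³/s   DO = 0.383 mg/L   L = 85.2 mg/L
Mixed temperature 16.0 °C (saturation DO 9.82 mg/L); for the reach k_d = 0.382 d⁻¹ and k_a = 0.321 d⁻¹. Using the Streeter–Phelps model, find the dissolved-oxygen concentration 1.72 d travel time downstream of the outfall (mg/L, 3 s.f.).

Mixed DO = (12.1×8.70 + 0.821×0.383)/(12.1+0.821) = 105.6/12.92 = 8.172 mg/L.
Mixed L₀ = (12.1×5.00 + 0.821×85.2)/(12.92) = 130.4/12.92 = 10.10 mg/L.
Initial deficit D₀ = C_s − DO₀ = 9.82 − 8.172 = 1.648 mg/L.
D(1.72) = [0.382×10.10/(0.321−0.382)](e^(−0.382×1.72) − e^(−0.321×1.72)) + 1.648 e^(−0.321×1.72)
= -63.22 × (0.5184 − 0.5757) + 1.648 × 0.5757 = 4.575 mg/L.
DO = 9.82 − 4.575 = 5.245 mg/L.

DO ≈ 5.25 mg/L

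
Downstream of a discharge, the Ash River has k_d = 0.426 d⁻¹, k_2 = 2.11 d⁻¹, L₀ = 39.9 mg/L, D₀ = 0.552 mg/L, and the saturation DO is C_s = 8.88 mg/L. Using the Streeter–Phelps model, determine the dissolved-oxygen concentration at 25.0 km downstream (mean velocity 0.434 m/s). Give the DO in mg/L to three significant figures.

DO ≈ 3.62 mg/L

Travel time t = x/v = 25.0 km / (0.434 m/s) = 25000 m / 0.434 m/s = 57600 s = 0.6667 d.
k_d L₀/(k_2−k_d) = 0.426×39.9/(2.11−0.426) = 17.00/1.684 = 10.09 mg/L.
e^(−k_d t) = e^(−0.426×0.6667) = 0.7528; e^(−k_2 t) = e^(−2.11×0.6667) = 0.2449.
D = 10.09 × (0.7528 − 0.2449) + 0.552 × 0.2449 = 5.126 + 0.1352 = 5.261 mg/L.
DO = C_s − D = 8.88 − 5.261 = 3.619 mg/L.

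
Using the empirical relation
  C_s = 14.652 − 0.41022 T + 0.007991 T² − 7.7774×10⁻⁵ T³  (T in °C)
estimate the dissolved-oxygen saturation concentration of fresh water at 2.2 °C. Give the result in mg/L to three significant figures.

C_s ≈ 13.8 mg/L

C_s = 14.652 − 0.41022×2.2 + 0.007991×2.2² − 7.7774×10⁻⁵×2.2³ = 13.79 mg/L.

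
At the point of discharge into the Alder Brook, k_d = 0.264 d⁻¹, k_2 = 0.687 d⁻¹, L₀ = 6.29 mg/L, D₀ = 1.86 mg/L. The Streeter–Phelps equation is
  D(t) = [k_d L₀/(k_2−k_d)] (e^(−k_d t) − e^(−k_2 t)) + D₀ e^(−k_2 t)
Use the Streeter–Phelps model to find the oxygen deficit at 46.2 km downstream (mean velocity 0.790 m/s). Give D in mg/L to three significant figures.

D ≈ 1.99 mg/L

Travel time t = x/v = 46.2 km / (0.790 m/s) = 46200 m / 0.790 m/s = 58480 s = 0.6769 d.
k_d L₀/(k_2−k_d) = 0.264×6.29/(0.687−0.264) = 1.661/0.4230 = 3.926 mg/L.
e^(−k_d t) = e^(−0.264×0.6769) = 0.8364; e^(−k_2 t) = e^(−0.687×0.6769) = 0.6281.
D = 3.926 × (0.8364 − 0.6281) + 1.86 × 0.6281 = 0.8174 + 1.168 = 1.986 mg/L.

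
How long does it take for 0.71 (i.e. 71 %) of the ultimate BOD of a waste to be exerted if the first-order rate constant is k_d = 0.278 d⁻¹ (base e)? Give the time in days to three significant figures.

y/L₀ = 1 − e^(−k_d t) = 0.71 ⇒ e^(−k_d t) = 0.290
t = −ln(0.290) / 0.278 = 1.238 / 0.278 = 4.453 d.

t ≈ 4.45 d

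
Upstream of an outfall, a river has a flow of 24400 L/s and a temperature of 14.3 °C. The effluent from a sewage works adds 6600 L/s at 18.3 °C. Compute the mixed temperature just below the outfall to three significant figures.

Flow-weighted mixing: C = (Q_r C_r + Q_w C_w)/(Q_r + Q_w)
= (24400×14.3 + 6600×18.3)/(24400 + 6600) = 469700/31000 = 15.15 °C.

15.2 °C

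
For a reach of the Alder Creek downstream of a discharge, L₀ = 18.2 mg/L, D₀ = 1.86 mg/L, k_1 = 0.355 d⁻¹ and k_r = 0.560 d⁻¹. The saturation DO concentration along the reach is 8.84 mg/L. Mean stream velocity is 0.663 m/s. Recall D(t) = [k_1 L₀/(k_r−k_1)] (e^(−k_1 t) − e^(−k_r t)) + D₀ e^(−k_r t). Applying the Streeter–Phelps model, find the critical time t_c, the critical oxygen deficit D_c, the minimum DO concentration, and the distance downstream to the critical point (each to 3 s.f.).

With k_r/k_1 = 1.577 and 1 − D₀(k_r−k_1)/(k_1 L₀) = 0.9410,
t_c = ln(1.577 × 0.9410) / (0.560 − 0.355) = ln(1.484) / 0.2050 = 0.3950/0.2050 = 1.927 d.
D_c = (k_1/k_r) L₀ e^(−k_1 t_c) = (0.355/0.560) × 18.2 × e^(−0.355×1.927) = 0.6339 × 18.2 × 0.5046 = 5.822 mg/L.
Minimum DO = C_s − D_c = 8.84 − 5.822 = 3.018 mg/L.
x_c = v t_c = 0.663 m/s × 1.927 d × 86400 s/d = 110400 m ≈ 110 km.

t_c ≈ 1.93 d; D_c ≈ 5.82 mg/L; min DO ≈ 3.02 mg/L; x_c ≈ 110 km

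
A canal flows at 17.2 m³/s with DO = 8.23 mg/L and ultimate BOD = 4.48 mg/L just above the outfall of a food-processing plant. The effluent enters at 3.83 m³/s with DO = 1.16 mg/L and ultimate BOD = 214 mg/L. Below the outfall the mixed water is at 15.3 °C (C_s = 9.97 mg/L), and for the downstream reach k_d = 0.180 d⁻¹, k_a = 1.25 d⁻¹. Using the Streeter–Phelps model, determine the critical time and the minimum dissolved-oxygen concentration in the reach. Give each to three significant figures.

Mixed DO = (17.2×8.23 + 3.83×1.16)/(17.2+3.83) = 146.0/21.03 = 6.942 mg/L.
Mixed L₀ = (17.2×4.48 + 3.83×214)/(21.03) = 896.7/21.03 = 42.64 mg/L.
Initial deficit D₀ = C_s − DO₀ = 9.97 − 6.942 = 3.028 mg/L.
t_c = (1/1.070) ln[(1.25/0.180)(1 − 3.028×1.070/(0.180×42.64))] = 0.9346 × ln(4.013) = 1.299 d.
D_c = (0.180/1.25) × 42.64 × e^(−0.180×1.299) = 0.1440 × 42.64 × 0.7915 = 4.860 mg/L.
Minimum DO = 9.97 − 4.860 = 5.110 mg/L.

t_c ≈ 1.30 d; minimum DO ≈ 5.11 mg/L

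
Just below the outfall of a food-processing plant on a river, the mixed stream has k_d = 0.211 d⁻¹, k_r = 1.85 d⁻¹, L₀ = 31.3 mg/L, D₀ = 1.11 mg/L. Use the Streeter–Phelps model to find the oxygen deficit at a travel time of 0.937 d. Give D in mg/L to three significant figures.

k_d L₀/(k_r−k_d) = 0.211×31.3/(1.85−0.211) = 6.604/1.639 = 4.029 mg/L.
e^(−k_d t) = e^(−0.211×0.9370) = 0.8206; e^(−k_r t) = e^(−1.85×0.9370) = 0.1767.
D = 4.029 × (0.8206 − 0.1767) + 1.11 × 0.1767 = 2.595 + 0.1961 = 2.791 mg/L.

D ≈ 2.79 mg/L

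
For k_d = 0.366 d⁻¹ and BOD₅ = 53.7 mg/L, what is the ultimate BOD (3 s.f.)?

L₀ ≈ 64.0 mg/L

BOD₅ = L₀(1 − e^(−5k_d)) ⇒ L₀ = BOD₅ / (1 − e^(−5×0.366))
= 53.7 / (1 − 0.1604) = 53.7 / 0.8396 = 63.96 mg/L.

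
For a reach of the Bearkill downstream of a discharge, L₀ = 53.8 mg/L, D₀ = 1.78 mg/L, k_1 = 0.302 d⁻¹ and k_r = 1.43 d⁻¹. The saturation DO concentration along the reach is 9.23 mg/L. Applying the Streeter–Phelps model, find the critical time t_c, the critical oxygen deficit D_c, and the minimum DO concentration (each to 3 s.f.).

With k_r/k_1 = 4.735 and 1 − D₀(k_r−k_1)/(k_1 L₀) = 0.8764,
t_c = ln(4.735 × 0.8764) / (1.43 − 0.302) = ln(4.150) / 1.128 = 1.423/1.128 = 1.262 d.
D_c = (k_1/k_r) L₀ e^(−k_1 t_c) = (0.302/1.43) × 53.8 × e^(−0.302×1.262) = 0.2112 × 53.8 × 0.6832 = 7.762 mg/L.
Minimum DO = C_s − D_c = 9.23 − 7.762 = 1.468 mg/L.

t_c ≈ 1.26 d; D_c ≈ 7.76 mg/L; min DO ≈ 1.47 mg/L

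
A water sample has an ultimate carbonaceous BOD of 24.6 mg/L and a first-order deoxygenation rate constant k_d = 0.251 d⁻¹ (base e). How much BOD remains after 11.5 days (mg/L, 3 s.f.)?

L ≈ 1.37 mg/L

L_t = L₀ e^(−k_d t) = 24.6 × e^(−0.251×11.5) = 24.6 × 0.05577 = 1.372 mg/L.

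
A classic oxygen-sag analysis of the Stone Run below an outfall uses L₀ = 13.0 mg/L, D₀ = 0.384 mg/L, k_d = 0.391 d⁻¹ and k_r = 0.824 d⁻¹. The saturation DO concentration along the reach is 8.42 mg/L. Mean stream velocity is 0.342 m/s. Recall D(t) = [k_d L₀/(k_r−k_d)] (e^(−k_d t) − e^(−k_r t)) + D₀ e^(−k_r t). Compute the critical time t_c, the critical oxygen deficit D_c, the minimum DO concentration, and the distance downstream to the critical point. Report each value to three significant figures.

t_c ≈ 1.64 d; D_c ≈ 3.24 mg/L; min DO ≈ 5.18 mg/L; x_c ≈ 48.6 km

At the critical point dD/dt = 0, so k_d L₀ e^(−k_d t) = k_r D. Substituting D(t) from the Streeter–Phelps equation and solving for t gives
t_c = ln[(k_r/k_d)(1 − D₀(k_r−k_d)/(k_d L₀))] / (k_r−k_d).
Here k_r−k_d = 0.4330 d⁻¹ and 1 − D₀(k_r−k_d)/(k_d L₀) = 1 − 0.384×0.4330/(0.391×13.0) = 0.9673, so
t_c = ln(2.107 × 0.9673) / 0.4330 = 0.7122 / 0.4330 = 1.645 d.
D_c = (k_d/k_r) L₀ e^(−k_d t_c) = (0.391/0.824) × 13.0 × e^(−0.391×1.645) = 0.4745 × 13.0 × 0.5256 = 3.243 mg/L.
Minimum DO = C_s − D_c = 8.42 − 3.243 = 5.177 mg/L.
x_c = v t_c = 0.342 m/s × 1.645 d × 86400 s/d = 48600 m ≈ 48.6 km.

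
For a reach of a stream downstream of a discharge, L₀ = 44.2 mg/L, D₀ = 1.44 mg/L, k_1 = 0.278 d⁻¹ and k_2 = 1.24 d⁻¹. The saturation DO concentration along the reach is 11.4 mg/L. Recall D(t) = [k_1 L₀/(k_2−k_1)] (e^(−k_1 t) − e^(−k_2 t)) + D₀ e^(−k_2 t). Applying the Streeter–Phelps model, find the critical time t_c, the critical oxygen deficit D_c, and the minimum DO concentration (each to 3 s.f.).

t_c = [1/(k_2−k_1)] ln[(k_2/k_1)(1 − D₀(k_2−k_1)/(k_1 L₀))]
= [1/(1.24−0.278)] ln[(1.24/0.278)(1 − 1.44×0.9620/(0.278×44.2))]
= (1/0.9620) ln[4.460 × 0.8873] = 1.040 × ln(3.958) = 1.040 × 1.376 = 1.430 d.
D_c = (k_1/k_2) L₀ e^(−k_1 t_c) = (0.278/1.24) × 44.2 × e^(−0.278×1.430) = 0.2242 × 44.2 × 0.6720 = 6.659 mg/L.
Minimum DO = C_s − D_c = 11.4 − 6.659 = 4.741 mg/L.

t_c ≈ 1.43 d; D_c ≈ 6.66 mg/L; min DO ≈ 4.74 mg/L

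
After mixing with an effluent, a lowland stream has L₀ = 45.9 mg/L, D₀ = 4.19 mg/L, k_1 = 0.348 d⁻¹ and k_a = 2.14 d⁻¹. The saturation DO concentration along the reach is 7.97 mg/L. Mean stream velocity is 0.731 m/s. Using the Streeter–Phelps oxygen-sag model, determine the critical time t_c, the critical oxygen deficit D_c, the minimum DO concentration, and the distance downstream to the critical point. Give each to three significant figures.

t_c ≈ 0.659 d; D_c ≈ 5.93 mg/L; min DO ≈ 2.04 mg/L; x_c ≈ 41.6 km

With k_a/k_1 = 6.149 and 1 − D₀(k_a−k_1)/(k_1 L₀) = 0.5299,
t_c = ln(6.149 × 0.5299) / (2.14 − 0.348) = ln(3.259) / 1.792 = 1.181/1.792 = 0.6592 d.
D_c = (k_1/k_a) L₀ e^(−k_1 t_c) = (0.348/2.14) × 45.9 × e^(−0.348×0.6592) = 0.1626 × 45.9 × 0.7950 = 5.934 mg/L.
Minimum DO = C_s − D_c = 7.97 − 5.934 = 2.036 mg/L.
x_c = v t_c = 0.731 m/s × 0.6592 d × 86400 s/d = 41640 m ≈ 41.6 km.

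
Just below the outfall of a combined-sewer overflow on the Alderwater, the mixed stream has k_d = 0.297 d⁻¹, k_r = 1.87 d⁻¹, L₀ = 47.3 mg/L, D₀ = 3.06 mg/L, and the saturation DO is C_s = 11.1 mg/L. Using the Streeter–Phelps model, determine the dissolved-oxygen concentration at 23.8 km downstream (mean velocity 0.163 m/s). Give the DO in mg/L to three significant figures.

Travel time t = x/v = 23.8 km / (0.163 m/s) = 23800 m / 0.163 m/s = 146000 s = 1.690 d.
k_d L₀/(k_r−k_d) = 0.297×47.3/(1.87−0.297) = 14.05/1.573 = 8.931 mg/L.
e^(−k_d t) = e^(−0.297×1.690) = 0.6054; e^(−k_r t) = e^(−1.87×1.690) = 0.04242.
D = 8.931 × (0.6054 − 0.04242) + 3.06 × 0.04242 = 5.028 + 0.1298 = 5.157 mg/L.
DO = C_s − D = 11.1 − 5.157 = 5.943 mg/L.

DO ≈ 5.94 mg/L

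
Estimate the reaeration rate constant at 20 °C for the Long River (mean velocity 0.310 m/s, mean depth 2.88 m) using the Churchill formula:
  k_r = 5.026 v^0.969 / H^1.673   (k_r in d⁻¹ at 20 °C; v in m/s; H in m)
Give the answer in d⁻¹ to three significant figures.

k_r = 5.026 × 0.310^0.969 / 2.88^1.673 = 5.026 × 0.3215 / 5.869 = 0.2753 d⁻¹.

k_r ≈ 0.275 d⁻¹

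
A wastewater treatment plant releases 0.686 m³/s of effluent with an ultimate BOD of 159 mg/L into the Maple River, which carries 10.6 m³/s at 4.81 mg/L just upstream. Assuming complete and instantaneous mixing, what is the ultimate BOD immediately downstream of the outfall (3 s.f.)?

14.2 mg/L

Flow-weighted mixing: C = (Q_r C_r + Q_w C_w)/(Q_r + Q_w)
= (10.6×4.81 + 0.686×159)/(10.6 + 0.686) = 160.1/11.29 = 14.18 mg/L.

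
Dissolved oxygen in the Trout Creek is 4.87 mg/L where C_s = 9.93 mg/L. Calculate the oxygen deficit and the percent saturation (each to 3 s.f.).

D ≈ 5.06 mg/L; 49.0 % saturation

D = C_s − C = 9.93 − 4.87 = 5.06 mg/L.
% saturation = 4.87/9.93 × 100 = 49.0 %.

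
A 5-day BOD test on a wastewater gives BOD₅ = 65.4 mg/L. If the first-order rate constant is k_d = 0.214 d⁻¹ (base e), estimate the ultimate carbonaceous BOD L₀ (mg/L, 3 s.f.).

L₀ ≈ 99.5 mg/L

BOD₅ = L₀(1 − e^(−5k_d)) ⇒ L₀ = BOD₅ / (1 − e^(−5×0.214))
= 65.4 / (1 − 0.3430) = 65.4 / 0.6570 = 99.54 mg/L.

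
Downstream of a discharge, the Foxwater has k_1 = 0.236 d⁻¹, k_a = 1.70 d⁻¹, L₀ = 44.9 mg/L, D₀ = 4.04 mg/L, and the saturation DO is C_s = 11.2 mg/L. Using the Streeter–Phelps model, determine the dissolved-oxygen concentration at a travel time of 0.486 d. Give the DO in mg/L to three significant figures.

k_1 L₀/(k_a−k_1) = 0.236×44.9/(1.70−0.236) = 10.60/1.464 = 7.238 mg/L.
e^(−k_1 t) = e^(−0.236×0.4860) = 0.8916; e^(−k_a t) = e^(−1.70×0.4860) = 0.4377.
D = 7.238 × (0.8916 − 0.4377) + 4.04 × 0.4377 = 3.286 + 1.768 = 5.054 mg/L.
DO = C_s − D = 11.2 − 5.054 = 6.146 mg/L.

DO ≈ 6.15 mg/L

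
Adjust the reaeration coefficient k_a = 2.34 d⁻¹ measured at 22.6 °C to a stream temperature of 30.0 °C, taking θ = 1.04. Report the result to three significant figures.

k_a(T₂) = k_a(T₁) · θ^(T₂−T₁) = 2.34 × 1.04^(30.0−22.6)
= 2.34 × 1.04^7.40 = 2.34 × 1.337 = 3.128 d⁻¹.

k_a ≈ 3.13 d⁻¹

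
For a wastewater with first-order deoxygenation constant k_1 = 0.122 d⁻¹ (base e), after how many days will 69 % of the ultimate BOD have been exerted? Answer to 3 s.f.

y/L₀ = 1 − e^(−k_1 t) = 0.69 ⇒ e^(−k_1 t) = 0.310
t = −ln(0.310) / 0.122 = 1.171 / 0.122 = 9.600 d.

t ≈ 9.60 d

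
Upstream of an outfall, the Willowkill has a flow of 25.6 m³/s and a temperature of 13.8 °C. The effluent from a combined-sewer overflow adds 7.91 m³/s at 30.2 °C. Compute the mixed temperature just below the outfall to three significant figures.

Flow-weighted mixing: C = (Q_r C_r + Q_w C_w)/(Q_r + Q_w)
= (25.6×13.8 + 7.91×30.2)/(25.6 + 7.91) = 592.2/33.51 = 17.67 °C.

17.7 °C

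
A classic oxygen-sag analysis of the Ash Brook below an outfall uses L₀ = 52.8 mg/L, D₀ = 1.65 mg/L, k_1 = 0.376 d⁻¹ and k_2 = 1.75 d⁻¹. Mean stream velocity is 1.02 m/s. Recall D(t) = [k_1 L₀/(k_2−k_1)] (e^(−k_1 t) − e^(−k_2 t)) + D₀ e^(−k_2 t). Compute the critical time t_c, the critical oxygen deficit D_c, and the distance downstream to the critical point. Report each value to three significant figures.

t_c ≈ 1.03 d; D_c ≈ 7.70 mg/L; x_c ≈ 90.9 km

t_c = [1/(k_2−k_1)] ln[(k_2/k_1)(1 − D₀(k_2−k_1)/(k_1 L₀))]
= [1/(1.75−0.376)] ln[(1.75/0.376)(1 − 1.65×1.374/(0.376×52.8))]
= (1/1.374) ln[4.654 × 0.8858] = 0.7278 × ln(4.123) = 0.7278 × 1.417 = 1.031 d.
L(t_c) = L₀ e^(−k_1 t_c) = 52.8 × 0.6787 = 35.83 mg/L, and at the critical point k_2 D_c = k_1 L, so D_c = (0.376/1.75) × 35.83 = 7.699 mg/L.
x_c = v t_c = 1.02 m/s × 1.031 d × 86400 s/d = 90860 m ≈ 90.9 km.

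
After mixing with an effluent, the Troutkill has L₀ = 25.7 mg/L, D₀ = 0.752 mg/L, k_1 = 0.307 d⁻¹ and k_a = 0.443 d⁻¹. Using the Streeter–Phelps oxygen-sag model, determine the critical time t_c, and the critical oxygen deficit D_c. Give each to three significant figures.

t_c ≈ 2.60 d; D_c ≈ 8.02 mg/L

t_c = [1/(k_a−k_1)] ln[(k_a/k_1)(1 − D₀(k_a−k_1)/(k_1 L₀))]
= [1/(0.443−0.307)] ln[(0.443/0.307)(1 − 0.752×0.1360/(0.307×25.7))]
= (1/0.1360) ln[1.443 × 0.9870] = 7.353 × ln(1.424) = 7.353 × 0.3537 = 2.601 d.
D_c = (k_1/k_a) L₀ e^(−k_1 t_c) = (0.307/0.443) × 25.7 × e^(−0.307×2.601) = 0.6930 × 25.7 × 0.4501 = 8.016 mg/L.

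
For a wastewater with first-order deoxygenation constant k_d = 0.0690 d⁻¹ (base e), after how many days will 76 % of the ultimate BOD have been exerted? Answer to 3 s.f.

t ≈ 20.7 d

y/L₀ = 1 − e^(−k_d t) = 0.76 ⇒ e^(−k_d t) = 0.240
t = −ln(0.240) / 0.0690 = 1.427 / 0.0690 = 20.68 d.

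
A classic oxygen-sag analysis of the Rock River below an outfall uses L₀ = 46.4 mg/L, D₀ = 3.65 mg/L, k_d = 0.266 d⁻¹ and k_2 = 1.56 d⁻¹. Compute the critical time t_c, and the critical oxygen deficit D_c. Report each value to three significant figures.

t_c ≈ 0.994 d; D_c ≈ 6.07 mg/L

With k_2/k_d = 5.865 and 1 − D₀(k_2−k_d)/(k_d L₀) = 0.6173,
t_c = ln(5.865 × 0.6173) / (1.56 − 0.266) = ln(3.620) / 1.294 = 1.287/1.294 = 0.9943 d.
D_c = (k_d/k_2) L₀ e^(−k_d t_c) = (0.266/1.56) × 46.4 × e^(−0.266×0.9943) = 0.1705 × 46.4 × 0.7676 = 6.073 mg/L.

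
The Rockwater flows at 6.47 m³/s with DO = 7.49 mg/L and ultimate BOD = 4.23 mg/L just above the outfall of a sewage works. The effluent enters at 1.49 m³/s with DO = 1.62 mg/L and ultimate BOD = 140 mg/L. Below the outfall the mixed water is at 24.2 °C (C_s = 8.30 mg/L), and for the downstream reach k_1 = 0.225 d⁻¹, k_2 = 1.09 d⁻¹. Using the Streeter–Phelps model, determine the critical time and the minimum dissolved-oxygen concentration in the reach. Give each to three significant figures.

Mixed DO = (6.47×7.49 + 1.49×1.62)/(6.47+1.49) = 50.87/7.960 = 6.391 mg/L.
Mixed L₀ = (6.47×4.23 + 1.49×140)/(7.960) = 236.0/7.960 = 29.64 mg/L.
Initial deficit D₀ = C_s − DO₀ = 8.30 − 6.391 = 1.909 mg/L.
t_c = (1/0.8650) ln[(1.09/0.225)(1 − 1.909×0.8650/(0.225×29.64))] = 1.156 × ln(3.645) = 1.495 d.
D_c = (0.225/1.09) × 29.64 × e^(−0.225×1.495) = 0.2064 × 29.64 × 0.7143 = 4.371 mg/L.
Minimum DO = 8.30 − 4.371 = 3.929 mg/L.

t_c ≈ 1.50 d; minimum DO ≈ 3.93 mg/L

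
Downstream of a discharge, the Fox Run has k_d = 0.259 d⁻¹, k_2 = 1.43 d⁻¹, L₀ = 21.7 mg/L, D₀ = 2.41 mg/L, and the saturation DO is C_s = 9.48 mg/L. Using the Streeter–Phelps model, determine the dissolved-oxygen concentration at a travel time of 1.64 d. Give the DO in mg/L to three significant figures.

DO ≈ 6.57 mg/L

k_d L₀/(k_2−k_d) = 0.259×21.7/(1.43−0.259) = 5.620/1.171 = 4.800 mg/L.
e^(−k_d t) = e^(−0.259×1.640) = 0.6539; e^(−k_2 t) = e^(−1.43×1.640) = 0.09583.
D = 4.800 × (0.6539 − 0.09583) + 2.41 × 0.09583 = 2.679 + 0.2309 = 2.910 mg/L.
DO = C_s − D = 9.48 − 2.910 = 6.570 mg/L.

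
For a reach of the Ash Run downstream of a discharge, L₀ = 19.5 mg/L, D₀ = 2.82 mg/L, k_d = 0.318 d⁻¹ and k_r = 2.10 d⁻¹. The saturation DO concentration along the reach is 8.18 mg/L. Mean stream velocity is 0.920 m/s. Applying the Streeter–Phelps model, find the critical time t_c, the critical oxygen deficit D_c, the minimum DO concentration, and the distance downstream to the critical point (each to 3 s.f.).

With k_r/k_d = 6.604 and 1 − D₀(k_r−k_d)/(k_d L₀) = 0.1896,
t_c = ln(6.604 × 0.1896) / (2.10 − 0.318) = ln(1.252) / 1.782 = 0.2248/1.782 = 0.1262 d.
L(t_c) = L₀ e^(−k_d t_c) = 19.5 × 0.9607 = 18.73 mg/L, and at the critical point k_r D_c = k_d L, so D_c = (0.318/2.10) × 18.73 = 2.837 mg/L.
Minimum DO = C_s − D_c = 8.18 − 2.837 = 5.343 mg/L.
x_c = v t_c = 0.920 m/s × 0.1262 d × 86400 s/d = 10030 m ≈ 10.0 km.

t_c ≈ 0.126 d; D_c ≈ 2.84 mg/L; min DO ≈ 5.34 mg/L; x_c ≈ 10.0 km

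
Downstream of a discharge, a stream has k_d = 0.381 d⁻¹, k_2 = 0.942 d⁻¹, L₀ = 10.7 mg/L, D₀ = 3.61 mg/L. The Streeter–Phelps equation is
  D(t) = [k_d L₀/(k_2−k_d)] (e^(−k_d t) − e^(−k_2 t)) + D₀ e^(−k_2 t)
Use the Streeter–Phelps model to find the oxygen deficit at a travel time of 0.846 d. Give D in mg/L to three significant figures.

D ≈ 3.62 mg/L

k_d L₀/(k_2−k_d) = 0.381×10.7/(0.942−0.381) = 4.077/0.5610 = 7.267 mg/L.
e^(−k_d t) = e^(−0.381×0.8460) = 0.7245; e^(−k_2 t) = e^(−0.942×0.8460) = 0.4507.
D = 7.267 × (0.7245 − 0.4507) + 3.61 × 0.4507 = 1.989 + 1.627 = 3.616 mg/L.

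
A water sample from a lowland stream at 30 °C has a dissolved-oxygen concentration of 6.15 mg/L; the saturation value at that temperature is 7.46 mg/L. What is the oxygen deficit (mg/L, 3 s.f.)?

D ≈ 1.31 mg/L

D = C_s − C = 7.46 − 6.15 = 1.31 mg/L.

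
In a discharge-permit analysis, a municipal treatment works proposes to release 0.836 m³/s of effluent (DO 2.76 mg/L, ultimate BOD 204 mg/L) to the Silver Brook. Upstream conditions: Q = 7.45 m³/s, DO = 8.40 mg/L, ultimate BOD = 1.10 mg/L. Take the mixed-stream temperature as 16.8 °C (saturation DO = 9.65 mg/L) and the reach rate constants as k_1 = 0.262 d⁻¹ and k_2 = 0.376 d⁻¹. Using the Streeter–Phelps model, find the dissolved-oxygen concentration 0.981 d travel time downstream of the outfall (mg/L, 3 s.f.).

DO ≈ 4.34 mg/L

Mixed DO = (7.45×8.40 + 0.836×2.76)/(7.45+0.836) = 64.89/8.286 = 7.831 mg/L.
Mixed L₀ = (7.45×1.10 + 0.836×204)/(8.286) = 178.7/8.286 = 21.57 mg/L.
Initial deficit D₀ = C_s − DO₀ = 9.65 − 7.831 = 1.819 mg/L.
D(0.981) = [0.262×21.57/(0.376−0.262)](e^(−0.262×0.981) − e^(−0.376×0.981)) + 1.819 e^(−0.376×0.981)
= 49.58 × (0.7734 − 0.6915) + 1.819 × 0.6915 = 5.315 mg/L.
DO = 9.65 − 5.315 = 4.335 mg/L.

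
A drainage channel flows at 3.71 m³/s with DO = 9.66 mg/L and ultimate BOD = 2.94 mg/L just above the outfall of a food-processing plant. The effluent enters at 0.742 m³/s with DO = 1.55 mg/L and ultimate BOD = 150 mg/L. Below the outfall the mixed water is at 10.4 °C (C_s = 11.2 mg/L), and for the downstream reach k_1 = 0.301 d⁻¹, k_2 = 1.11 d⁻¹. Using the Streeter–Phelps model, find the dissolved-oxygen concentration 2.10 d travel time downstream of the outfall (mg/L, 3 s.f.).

DO ≈ 6.48 mg/L

Mixed DO = (3.71×9.66 + 0.742×1.55)/(3.71+0.742) = 36.99/4.452 = 8.308 mg/L.
Mixed L₀ = (3.71×2.94 + 0.742×150)/(4.452) = 122.2/4.452 = 27.45 mg/L.
Initial deficit D₀ = C_s − DO₀ = 11.2 − 8.308 = 2.892 mg/L.
D(2.10) = [0.301×27.45/(1.11−0.301)](e^(−0.301×2.10) − e^(−1.11×2.10)) + 2.892 e^(−1.11×2.10)
= 10.21 × (0.5315 − 0.09720) + 2.892 × 0.09720 = 4.716 mg/L.
DO = 11.2 − 4.716 = 6.484 mg/L.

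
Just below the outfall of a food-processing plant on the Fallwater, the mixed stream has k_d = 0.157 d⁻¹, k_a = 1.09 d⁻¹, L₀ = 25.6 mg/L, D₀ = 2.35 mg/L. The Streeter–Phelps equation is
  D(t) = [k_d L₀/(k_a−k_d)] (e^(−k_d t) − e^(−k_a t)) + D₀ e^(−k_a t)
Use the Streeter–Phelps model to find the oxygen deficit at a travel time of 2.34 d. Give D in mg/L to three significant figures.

k_d L₀/(k_a−k_d) = 0.157×25.6/(1.09−0.157) = 4.019/0.9330 = 4.308 mg/L.
e^(−k_d t) = e^(−0.157×2.340) = 0.6925; e^(−k_a t) = e^(−1.09×2.340) = 0.07803.
D = 4.308 × (0.6925 − 0.07803) + 2.35 × 0.07803 = 2.647 + 0.1834 = 2.831 mg/L.

D ≈ 2.83 mg/L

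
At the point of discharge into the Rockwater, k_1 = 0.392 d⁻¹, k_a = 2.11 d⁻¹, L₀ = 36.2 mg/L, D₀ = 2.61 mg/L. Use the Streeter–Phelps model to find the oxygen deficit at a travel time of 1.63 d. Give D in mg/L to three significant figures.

D ≈ 4.18 mg/L

k_1 L₀/(k_a−k_1) = 0.392×36.2/(2.11−0.392) = 14.19/1.718 = 8.260 mg/L.
e^(−k_1 t) = e^(−0.392×1.630) = 0.5278; e^(−k_a t) = e^(−2.11×1.630) = 0.03209.
D = 8.260 × (0.5278 − 0.03209) + 2.61 × 0.03209 = 4.095 + 0.08375 = 4.179 mg/L.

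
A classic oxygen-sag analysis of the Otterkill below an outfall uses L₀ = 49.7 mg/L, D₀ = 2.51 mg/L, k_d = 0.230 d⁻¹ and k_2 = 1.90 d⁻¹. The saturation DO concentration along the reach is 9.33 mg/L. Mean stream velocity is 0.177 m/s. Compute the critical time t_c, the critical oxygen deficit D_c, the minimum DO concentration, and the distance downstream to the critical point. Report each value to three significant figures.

t_c ≈ 0.991 d; D_c ≈ 4.79 mg/L; min DO ≈ 4.54 mg/L; x_c ≈ 15.2 km

With k_2/k_d = 8.261 and 1 − D₀(k_2−k_d)/(k_d L₀) = 0.6333,
t_c = ln(8.261 × 0.6333) / (1.90 − 0.230) = ln(5.232) / 1.670 = 1.655/1.670 = 0.9909 d.
D_c = (k_d/k_2) L₀ e^(−k_d t_c) = (0.230/1.90) × 49.7 × e^(−0.230×0.9909) = 0.1211 × 49.7 × 0.7962 = 4.790 mg/L.
Minimum DO = C_s − D_c = 9.33 − 4.790 = 4.540 mg/L.
x_c = v t_c = 0.177 m/s × 0.9909 d × 86400 s/d = 15150 m ≈ 15.2 km.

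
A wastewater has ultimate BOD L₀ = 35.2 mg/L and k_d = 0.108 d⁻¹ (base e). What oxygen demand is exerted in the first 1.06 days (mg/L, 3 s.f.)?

y ≈ 3.81 mg/L

y_t = L₀(1 − e^(−k_d t)) = 35.2 × (1 − e^(−0.108×1.06))
= 35.2 × (1 − 0.8918) = 35.2 × 0.1082 = 3.808 mg/L.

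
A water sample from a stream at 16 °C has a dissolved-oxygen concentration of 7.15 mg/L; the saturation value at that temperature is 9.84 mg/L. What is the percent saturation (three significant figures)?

72.7 % saturation

% saturation = C/C_s × 100 = 7.15/9.84 × 100 = 72.7 %.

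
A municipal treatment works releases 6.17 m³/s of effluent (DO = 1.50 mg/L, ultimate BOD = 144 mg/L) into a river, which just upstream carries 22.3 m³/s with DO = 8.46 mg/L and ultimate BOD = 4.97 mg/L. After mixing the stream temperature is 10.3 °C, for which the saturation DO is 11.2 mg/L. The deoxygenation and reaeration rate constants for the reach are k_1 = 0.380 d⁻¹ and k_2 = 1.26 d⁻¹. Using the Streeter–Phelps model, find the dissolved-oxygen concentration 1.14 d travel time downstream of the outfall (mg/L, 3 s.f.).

Mixed DO = (22.3×8.46 + 6.17×1.50)/(22.3+6.17) = 197.9/28.47 = 6.952 mg/L.
Mixed L₀ = (22.3×4.97 + 6.17×144)/(28.47) = 999.3/28.47 = 35.10 mg/L.
Initial deficit D₀ = C_s − DO₀ = 11.2 − 6.952 = 4.248 mg/L.
D(1.14) = [0.380×35.10/(1.26−0.380)](e^(−0.380×1.14) − e^(−1.26×1.14)) + 4.248 e^(−1.26×1.14)
= 15.16 × (0.6484 − 0.2378) + 4.248 × 0.2378 = 7.234 mg/L.
DO = 11.2 − 7.234 = 3.966 mg/L.

DO ≈ 3.97 mg/L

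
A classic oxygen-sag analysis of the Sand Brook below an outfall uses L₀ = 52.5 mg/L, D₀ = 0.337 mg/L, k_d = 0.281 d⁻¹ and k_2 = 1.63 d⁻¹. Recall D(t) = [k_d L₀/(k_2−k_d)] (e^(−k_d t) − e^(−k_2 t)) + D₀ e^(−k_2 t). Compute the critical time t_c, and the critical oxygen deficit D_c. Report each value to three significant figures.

t_c ≈ 1.28 d; D_c ≈ 6.32 mg/L

At the critical point dD/dt = 0, so k_d L₀ e^(−k_d t) = k_2 D. Substituting D(t) from the Streeter–Phelps equation and solving for t gives
t_c = ln[(k_2/k_d)(1 − D₀(k_2−k_d)/(k_d L₀))] / (k_2−k_d).
Here k_2−k_d = 1.349 d⁻¹ and 1 − D₀(k_2−k_d)/(k_d L₀) = 1 − 0.337×1.349/(0.281×52.5) = 0.9692, so
t_c = ln(5.801 × 0.9692) / 1.349 = 1.727 / 1.349 = 1.280 d.
L(t_c) = L₀ e^(−k_d t_c) = 52.5 × 0.6979 = 36.64 mg/L, and at the critical point k_2 D_c = k_d L, so D_c = (0.281/1.63) × 36.64 = 6.316 mg/L.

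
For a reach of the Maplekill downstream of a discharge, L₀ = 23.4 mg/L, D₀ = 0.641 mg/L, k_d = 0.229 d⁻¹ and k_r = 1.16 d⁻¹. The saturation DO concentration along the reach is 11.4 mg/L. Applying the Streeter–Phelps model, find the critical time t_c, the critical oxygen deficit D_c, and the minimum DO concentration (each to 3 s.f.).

t_c ≈ 1.62 d; D_c ≈ 3.19 mg/L; min DO ≈ 8.21 mg/L

With k_r/k_d = 5.066 and 1 − D₀(k_r−k_d)/(k_d L₀) = 0.8886,
t_c = ln(5.066 × 0.8886) / (1.16 − 0.229) = ln(4.501) / 0.9310 = 1.504/0.9310 = 1.616 d.
D_c = (k_d/k_r) L₀ e^(−k_d t_c) = (0.229/1.16) × 23.4 × e^(−0.229×1.616) = 0.1974 × 23.4 × 0.6907 = 3.191 mg/L.
Minimum DO = C_s − D_c = 11.4 − 3.191 = 8.209 mg/L.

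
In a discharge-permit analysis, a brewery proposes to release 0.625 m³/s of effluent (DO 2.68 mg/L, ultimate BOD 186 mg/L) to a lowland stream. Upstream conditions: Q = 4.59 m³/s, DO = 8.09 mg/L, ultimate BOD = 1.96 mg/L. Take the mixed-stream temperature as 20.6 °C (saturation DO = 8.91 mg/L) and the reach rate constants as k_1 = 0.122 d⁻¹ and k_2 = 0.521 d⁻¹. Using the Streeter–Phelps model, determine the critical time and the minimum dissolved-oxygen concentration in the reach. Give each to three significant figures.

t_c ≈ 3.08 d; minimum DO ≈ 5.05 mg/L

Mixed DO = (4.59×8.09 + 0.625×2.68)/(4.59+0.625) = 38.81/5.215 = 7.442 mg/L.
Mixed L₀ = (4.59×1.96 + 0.625×186)/(5.215) = 125.2/5.215 = 24.02 mg/L.
Initial deficit D₀ = C_s − DO₀ = 8.91 − 7.442 = 1.468 mg/L.
t_c = (1/0.3990) ln[(0.521/0.122)(1 − 1.468×0.3990/(0.122×24.02))] = 2.506 × ln(3.417) = 3.079 d.
D_c = (0.122/0.521) × 24.02 × e^(−0.122×3.079) = 0.2342 × 24.02 × 0.6868 = 3.863 mg/L.
Minimum DO = 8.91 − 3.863 = 5.047 mg/L.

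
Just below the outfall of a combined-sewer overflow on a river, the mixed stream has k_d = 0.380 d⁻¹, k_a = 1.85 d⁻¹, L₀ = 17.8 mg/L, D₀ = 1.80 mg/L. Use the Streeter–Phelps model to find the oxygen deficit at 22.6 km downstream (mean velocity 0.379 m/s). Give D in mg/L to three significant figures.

D ≈ 2.76 mg/L

Travel time t = x/v = 22.6 km / (0.379 m/s) = 22600 m / 0.379 m/s = 59630 s = 0.6902 d.
k_d L₀/(k_a−k_d) = 0.380×17.8/(1.85−0.380) = 6.764/1.470 = 4.601 mg/L.
e^(−k_d t) = e^(−0.380×0.6902) = 0.7693; e^(−k_a t) = e^(−1.85×0.6902) = 0.2789.
D = 4.601 × (0.7693 − 0.2789) + 1.80 × 0.2789 = 2.256 + 0.5021 = 2.758 mg/L.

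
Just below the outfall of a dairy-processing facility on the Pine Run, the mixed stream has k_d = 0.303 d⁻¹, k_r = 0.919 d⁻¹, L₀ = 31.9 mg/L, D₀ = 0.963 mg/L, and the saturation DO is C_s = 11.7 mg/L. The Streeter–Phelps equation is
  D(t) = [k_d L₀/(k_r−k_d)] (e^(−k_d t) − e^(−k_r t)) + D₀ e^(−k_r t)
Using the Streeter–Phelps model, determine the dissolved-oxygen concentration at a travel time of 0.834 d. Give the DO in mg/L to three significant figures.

k_d L₀/(k_r−k_d) = 0.303×31.9/(0.919−0.303) = 9.666/0.6160 = 15.69 mg/L.
e^(−k_d t) = e^(−0.303×0.8340) = 0.7767; e^(−k_r t) = e^(−0.919×0.8340) = 0.4647.
D = 15.69 × (0.7767 − 0.4647) + 0.963 × 0.4647 = 4.896 + 0.4475 = 5.344 mg/L.
DO = C_s − D = 11.7 − 5.344 = 6.356 mg/L.

DO ≈ 6.36 mg/L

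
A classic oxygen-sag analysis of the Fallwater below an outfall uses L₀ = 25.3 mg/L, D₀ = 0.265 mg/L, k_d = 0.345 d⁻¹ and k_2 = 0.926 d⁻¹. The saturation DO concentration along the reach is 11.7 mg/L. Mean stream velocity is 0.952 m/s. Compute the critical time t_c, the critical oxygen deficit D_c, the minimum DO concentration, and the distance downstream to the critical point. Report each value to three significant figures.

t_c ≈ 1.67 d; D_c ≈ 5.30 mg/L; min DO ≈ 6.40 mg/L; x_c ≈ 137 km

At the critical point dD/dt = 0, so k_d L₀ e^(−k_d t) = k_2 D. Substituting D(t) from the Streeter–Phelps equation and solving for t gives
t_c = ln[(k_2/k_d)(1 − D₀(k_2−k_d)/(k_d L₀))] / (k_2−k_d).
Here k_2−k_d = 0.5810 d⁻¹ and 1 − D₀(k_2−k_d)/(k_d L₀) = 1 − 0.265×0.5810/(0.345×25.3) = 0.9824, so
t_c = ln(2.684 × 0.9824) / 0.5810 = 0.9695 / 0.5810 = 1.669 d.
D_c = (k_d/k_2) L₀ e^(−k_d t_c) = (0.345/0.926) × 25.3 × e^(−0.345×1.669) = 0.3726 × 25.3 × 0.5623 = 5.300 mg/L.
Minimum DO = C_s − D_c = 11.7 − 5.300 = 6.400 mg/L.
x_c = v t_c = 0.952 m/s × 1.669 d × 86400 s/d = 137300 m ≈ 137 km.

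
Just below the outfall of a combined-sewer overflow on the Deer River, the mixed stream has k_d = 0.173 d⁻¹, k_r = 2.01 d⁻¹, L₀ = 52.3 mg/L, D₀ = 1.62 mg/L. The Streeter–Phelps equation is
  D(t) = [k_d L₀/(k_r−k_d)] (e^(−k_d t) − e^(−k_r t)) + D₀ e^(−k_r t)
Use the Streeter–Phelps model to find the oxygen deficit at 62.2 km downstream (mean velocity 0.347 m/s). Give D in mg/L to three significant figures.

Travel time t = x/v = 62.2 km / (0.347 m/s) = 62200 m / 0.347 m/s = 179300 s = 2.075 d.
k_d L₀/(k_r−k_d) = 0.173×52.3/(2.01−0.173) = 9.048/1.837 = 4.925 mg/L.
e^(−k_d t) = e^(−0.173×2.075) = 0.6984; e^(−k_r t) = e^(−2.01×2.075) = 0.01545.
D = 4.925 × (0.6984 − 0.01545) + 1.62 × 0.01545 = 3.364 + 0.02503 = 3.389 mg/L.

D ≈ 3.39 mg/L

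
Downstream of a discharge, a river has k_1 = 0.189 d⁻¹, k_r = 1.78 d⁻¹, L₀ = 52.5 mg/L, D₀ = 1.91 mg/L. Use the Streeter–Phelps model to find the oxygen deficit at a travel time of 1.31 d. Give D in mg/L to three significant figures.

k_1 L₀/(k_r−k_1) = 0.189×52.5/(1.78−0.189) = 9.922/1.591 = 6.237 mg/L.
e^(−k_1 t) = e^(−0.189×1.310) = 0.7807; e^(−k_r t) = e^(−1.78×1.310) = 0.09712.
D = 6.237 × (0.7807 − 0.09712) + 1.91 × 0.09712 = 4.263 + 0.1855 = 4.449 mg/L.

D ≈ 4.45 mg/L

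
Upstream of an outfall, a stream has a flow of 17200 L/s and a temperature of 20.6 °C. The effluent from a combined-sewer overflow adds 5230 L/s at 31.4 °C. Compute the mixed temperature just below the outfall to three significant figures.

23.1 °C

Flow-weighted mixing: C = (Q_r C_r + Q_w C_w)/(Q_r + Q_w)
= (17200×20.6 + 5230×31.4)/(17200 + 5230) = 518500/22430 = 23.12 °C.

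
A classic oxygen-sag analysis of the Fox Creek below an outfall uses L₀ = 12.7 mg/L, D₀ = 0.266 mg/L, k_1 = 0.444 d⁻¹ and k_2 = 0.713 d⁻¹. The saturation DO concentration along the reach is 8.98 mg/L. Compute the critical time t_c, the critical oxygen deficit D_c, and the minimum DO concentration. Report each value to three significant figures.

t_c ≈ 1.71 d; D_c ≈ 3.70 mg/L; min DO ≈ 5.28 mg/L

t_c = [1/(k_2−k_1)] ln[(k_2/k_1)(1 − D₀(k_2−k_1)/(k_1 L₀))]
= [1/(0.713−0.444)] ln[(0.713/0.444)(1 − 0.266×0.2690/(0.444×12.7))]
= (1/0.2690) ln[1.606 × 0.9873] = 3.717 × ln(1.585) = 3.717 × 0.4609 = 1.713 d.
D_c = (k_1/k_2) L₀ e^(−k_1 t_c) = (0.444/0.713) × 12.7 × e^(−0.444×1.713) = 0.6227 × 12.7 × 0.4673 = 3.696 mg/L.
Minimum DO = C_s − D_c = 8.98 − 3.696 = 5.284 mg/L.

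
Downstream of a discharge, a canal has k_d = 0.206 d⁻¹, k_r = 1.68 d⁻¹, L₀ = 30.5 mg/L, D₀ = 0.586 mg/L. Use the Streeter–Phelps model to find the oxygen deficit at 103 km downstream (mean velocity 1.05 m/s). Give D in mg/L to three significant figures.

Travel time t = x/v = 103 km / (1.05 m/s) = 103000 m / 1.05 m/s = 98100 s = 1.135 d.
k_d L₀/(k_r−k_d) = 0.206×30.5/(1.68−0.206) = 6.283/1.474 = 4.263 mg/L.
e^(−k_d t) = e^(−0.206×1.135) = 0.7915; e^(−k_r t) = e^(−1.68×1.135) = 0.1485.
D = 4.263 × (0.7915 − 0.1485) + 0.586 × 0.1485 = 2.741 + 0.08700 = 2.828 mg/L.

D ≈ 2.83 mg/L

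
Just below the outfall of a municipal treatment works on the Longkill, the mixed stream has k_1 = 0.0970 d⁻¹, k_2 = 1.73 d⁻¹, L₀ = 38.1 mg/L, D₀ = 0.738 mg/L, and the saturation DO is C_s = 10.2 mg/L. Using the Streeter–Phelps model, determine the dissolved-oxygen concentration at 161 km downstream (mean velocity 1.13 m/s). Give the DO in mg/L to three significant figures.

DO ≈ 8.36 mg/L

Travel time t = x/v = 161 km / (1.13 m/s) = 161000 m / 1.13 m/s = 142500 s = 1.649 d.
k_1 L₀/(k_2−k_1) = 0.0970×38.1/(1.73−0.0970) = 3.696/1.633 = 2.263 mg/L.
e^(−k_1 t) = e^(−0.0970×1.649) = 0.8522; e^(−k_2 t) = e^(−1.73×1.649) = 0.05768.
D = 2.263 × (0.8522 − 0.05768) + 0.738 × 0.05768 = 1.798 + 0.04257 = 1.841 mg/L.
DO = C_s − D = 10.2 − 1.841 = 8.359 mg/L.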